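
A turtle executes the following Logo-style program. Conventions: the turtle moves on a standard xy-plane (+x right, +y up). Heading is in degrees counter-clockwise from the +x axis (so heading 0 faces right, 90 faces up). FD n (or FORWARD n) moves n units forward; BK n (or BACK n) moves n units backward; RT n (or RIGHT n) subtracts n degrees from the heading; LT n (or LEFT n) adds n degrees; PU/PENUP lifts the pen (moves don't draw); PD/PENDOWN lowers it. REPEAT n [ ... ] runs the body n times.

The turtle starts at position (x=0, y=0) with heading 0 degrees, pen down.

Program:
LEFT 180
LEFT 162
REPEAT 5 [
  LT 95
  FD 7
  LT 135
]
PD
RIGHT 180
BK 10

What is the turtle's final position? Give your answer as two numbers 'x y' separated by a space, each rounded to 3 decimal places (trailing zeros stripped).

Answer: 10.581 7.648

Derivation:
Executing turtle program step by step:
Start: pos=(0,0), heading=0, pen down
LT 180: heading 0 -> 180
LT 162: heading 180 -> 342
REPEAT 5 [
  -- iteration 1/5 --
  LT 95: heading 342 -> 77
  FD 7: (0,0) -> (1.575,6.821) [heading=77, draw]
  LT 135: heading 77 -> 212
  -- iteration 2/5 --
  LT 95: heading 212 -> 307
  FD 7: (1.575,6.821) -> (5.787,1.23) [heading=307, draw]
  LT 135: heading 307 -> 82
  -- iteration 3/5 --
  LT 95: heading 82 -> 177
  FD 7: (5.787,1.23) -> (-1.203,1.596) [heading=177, draw]
  LT 135: heading 177 -> 312
  -- iteration 4/5 --
  LT 95: heading 312 -> 47
  FD 7: (-1.203,1.596) -> (3.571,6.716) [heading=47, draw]
  LT 135: heading 47 -> 182
  -- iteration 5/5 --
  LT 95: heading 182 -> 277
  FD 7: (3.571,6.716) -> (4.424,-0.232) [heading=277, draw]
  LT 135: heading 277 -> 52
]
PD: pen down
RT 180: heading 52 -> 232
BK 10: (4.424,-0.232) -> (10.581,7.648) [heading=232, draw]
Final: pos=(10.581,7.648), heading=232, 6 segment(s) drawn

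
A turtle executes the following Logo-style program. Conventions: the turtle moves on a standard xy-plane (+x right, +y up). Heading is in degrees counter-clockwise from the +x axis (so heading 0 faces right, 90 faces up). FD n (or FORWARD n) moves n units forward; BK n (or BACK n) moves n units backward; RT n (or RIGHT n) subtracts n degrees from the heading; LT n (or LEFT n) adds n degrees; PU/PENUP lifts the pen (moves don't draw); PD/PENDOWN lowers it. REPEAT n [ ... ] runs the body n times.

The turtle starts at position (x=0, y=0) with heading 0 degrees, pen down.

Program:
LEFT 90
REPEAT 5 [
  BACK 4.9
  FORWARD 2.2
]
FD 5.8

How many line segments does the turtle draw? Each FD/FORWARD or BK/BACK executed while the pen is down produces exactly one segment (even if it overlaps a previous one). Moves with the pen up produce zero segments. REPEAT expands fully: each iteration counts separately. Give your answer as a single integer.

Executing turtle program step by step:
Start: pos=(0,0), heading=0, pen down
LT 90: heading 0 -> 90
REPEAT 5 [
  -- iteration 1/5 --
  BK 4.9: (0,0) -> (0,-4.9) [heading=90, draw]
  FD 2.2: (0,-4.9) -> (0,-2.7) [heading=90, draw]
  -- iteration 2/5 --
  BK 4.9: (0,-2.7) -> (0,-7.6) [heading=90, draw]
  FD 2.2: (0,-7.6) -> (0,-5.4) [heading=90, draw]
  -- iteration 3/5 --
  BK 4.9: (0,-5.4) -> (0,-10.3) [heading=90, draw]
  FD 2.2: (0,-10.3) -> (0,-8.1) [heading=90, draw]
  -- iteration 4/5 --
  BK 4.9: (0,-8.1) -> (0,-13) [heading=90, draw]
  FD 2.2: (0,-13) -> (0,-10.8) [heading=90, draw]
  -- iteration 5/5 --
  BK 4.9: (0,-10.8) -> (0,-15.7) [heading=90, draw]
  FD 2.2: (0,-15.7) -> (0,-13.5) [heading=90, draw]
]
FD 5.8: (0,-13.5) -> (0,-7.7) [heading=90, draw]
Final: pos=(0,-7.7), heading=90, 11 segment(s) drawn
Segments drawn: 11

Answer: 11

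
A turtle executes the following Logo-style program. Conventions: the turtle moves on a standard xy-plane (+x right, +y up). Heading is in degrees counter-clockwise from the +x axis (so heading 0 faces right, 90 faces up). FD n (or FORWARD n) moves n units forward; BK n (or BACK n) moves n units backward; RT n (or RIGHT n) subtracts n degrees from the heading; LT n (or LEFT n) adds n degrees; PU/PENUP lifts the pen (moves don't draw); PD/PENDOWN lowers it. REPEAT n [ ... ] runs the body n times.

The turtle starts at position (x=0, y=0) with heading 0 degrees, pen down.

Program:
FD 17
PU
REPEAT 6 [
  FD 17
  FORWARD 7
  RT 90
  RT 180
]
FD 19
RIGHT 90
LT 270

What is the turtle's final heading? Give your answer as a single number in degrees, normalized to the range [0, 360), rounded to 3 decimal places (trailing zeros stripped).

Executing turtle program step by step:
Start: pos=(0,0), heading=0, pen down
FD 17: (0,0) -> (17,0) [heading=0, draw]
PU: pen up
REPEAT 6 [
  -- iteration 1/6 --
  FD 17: (17,0) -> (34,0) [heading=0, move]
  FD 7: (34,0) -> (41,0) [heading=0, move]
  RT 90: heading 0 -> 270
  RT 180: heading 270 -> 90
  -- iteration 2/6 --
  FD 17: (41,0) -> (41,17) [heading=90, move]
  FD 7: (41,17) -> (41,24) [heading=90, move]
  RT 90: heading 90 -> 0
  RT 180: heading 0 -> 180
  -- iteration 3/6 --
  FD 17: (41,24) -> (24,24) [heading=180, move]
  FD 7: (24,24) -> (17,24) [heading=180, move]
  RT 90: heading 180 -> 90
  RT 180: heading 90 -> 270
  -- iteration 4/6 --
  FD 17: (17,24) -> (17,7) [heading=270, move]
  FD 7: (17,7) -> (17,0) [heading=270, move]
  RT 90: heading 270 -> 180
  RT 180: heading 180 -> 0
  -- iteration 5/6 --
  FD 17: (17,0) -> (34,0) [heading=0, move]
  FD 7: (34,0) -> (41,0) [heading=0, move]
  RT 90: heading 0 -> 270
  RT 180: heading 270 -> 90
  -- iteration 6/6 --
  FD 17: (41,0) -> (41,17) [heading=90, move]
  FD 7: (41,17) -> (41,24) [heading=90, move]
  RT 90: heading 90 -> 0
  RT 180: heading 0 -> 180
]
FD 19: (41,24) -> (22,24) [heading=180, move]
RT 90: heading 180 -> 90
LT 270: heading 90 -> 0
Final: pos=(22,24), heading=0, 1 segment(s) drawn

Answer: 0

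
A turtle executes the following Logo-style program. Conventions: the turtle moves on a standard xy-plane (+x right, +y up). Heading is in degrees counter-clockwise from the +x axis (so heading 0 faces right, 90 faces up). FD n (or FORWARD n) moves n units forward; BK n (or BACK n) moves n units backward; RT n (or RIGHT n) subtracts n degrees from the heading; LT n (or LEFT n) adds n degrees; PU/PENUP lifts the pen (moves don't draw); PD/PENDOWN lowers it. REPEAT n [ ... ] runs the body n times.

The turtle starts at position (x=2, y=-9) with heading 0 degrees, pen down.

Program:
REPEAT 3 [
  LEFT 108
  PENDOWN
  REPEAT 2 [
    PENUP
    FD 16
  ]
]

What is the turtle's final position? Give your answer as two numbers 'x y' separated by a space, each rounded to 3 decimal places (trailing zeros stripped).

Answer: -7.889 -16.184

Derivation:
Executing turtle program step by step:
Start: pos=(2,-9), heading=0, pen down
REPEAT 3 [
  -- iteration 1/3 --
  LT 108: heading 0 -> 108
  PD: pen down
  REPEAT 2 [
    -- iteration 1/2 --
    PU: pen up
    FD 16: (2,-9) -> (-2.944,6.217) [heading=108, move]
    -- iteration 2/2 --
    PU: pen up
    FD 16: (-2.944,6.217) -> (-7.889,21.434) [heading=108, move]
  ]
  -- iteration 2/3 --
  LT 108: heading 108 -> 216
  PD: pen down
  REPEAT 2 [
    -- iteration 1/2 --
    PU: pen up
    FD 16: (-7.889,21.434) -> (-20.833,12.029) [heading=216, move]
    -- iteration 2/2 --
    PU: pen up
    FD 16: (-20.833,12.029) -> (-33.777,2.625) [heading=216, move]
  ]
  -- iteration 3/3 --
  LT 108: heading 216 -> 324
  PD: pen down
  REPEAT 2 [
    -- iteration 1/2 --
    PU: pen up
    FD 16: (-33.777,2.625) -> (-20.833,-6.78) [heading=324, move]
    -- iteration 2/2 --
    PU: pen up
    FD 16: (-20.833,-6.78) -> (-7.889,-16.184) [heading=324, move]
  ]
]
Final: pos=(-7.889,-16.184), heading=324, 0 segment(s) drawn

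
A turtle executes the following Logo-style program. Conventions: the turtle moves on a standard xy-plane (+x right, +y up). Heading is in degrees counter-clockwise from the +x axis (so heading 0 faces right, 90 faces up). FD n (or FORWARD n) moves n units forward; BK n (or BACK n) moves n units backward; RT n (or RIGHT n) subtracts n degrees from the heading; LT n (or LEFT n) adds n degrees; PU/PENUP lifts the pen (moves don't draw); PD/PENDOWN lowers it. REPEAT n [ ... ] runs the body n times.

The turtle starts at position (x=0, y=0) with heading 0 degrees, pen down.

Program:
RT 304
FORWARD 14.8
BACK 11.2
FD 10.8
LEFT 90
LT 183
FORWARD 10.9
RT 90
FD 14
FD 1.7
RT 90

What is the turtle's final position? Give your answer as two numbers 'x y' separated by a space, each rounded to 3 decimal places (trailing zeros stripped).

Answer: 9.309 -7.133

Derivation:
Executing turtle program step by step:
Start: pos=(0,0), heading=0, pen down
RT 304: heading 0 -> 56
FD 14.8: (0,0) -> (8.276,12.27) [heading=56, draw]
BK 11.2: (8.276,12.27) -> (2.013,2.985) [heading=56, draw]
FD 10.8: (2.013,2.985) -> (8.052,11.938) [heading=56, draw]
LT 90: heading 56 -> 146
LT 183: heading 146 -> 329
FD 10.9: (8.052,11.938) -> (17.396,6.324) [heading=329, draw]
RT 90: heading 329 -> 239
FD 14: (17.396,6.324) -> (10.185,-5.676) [heading=239, draw]
FD 1.7: (10.185,-5.676) -> (9.309,-7.133) [heading=239, draw]
RT 90: heading 239 -> 149
Final: pos=(9.309,-7.133), heading=149, 6 segment(s) drawn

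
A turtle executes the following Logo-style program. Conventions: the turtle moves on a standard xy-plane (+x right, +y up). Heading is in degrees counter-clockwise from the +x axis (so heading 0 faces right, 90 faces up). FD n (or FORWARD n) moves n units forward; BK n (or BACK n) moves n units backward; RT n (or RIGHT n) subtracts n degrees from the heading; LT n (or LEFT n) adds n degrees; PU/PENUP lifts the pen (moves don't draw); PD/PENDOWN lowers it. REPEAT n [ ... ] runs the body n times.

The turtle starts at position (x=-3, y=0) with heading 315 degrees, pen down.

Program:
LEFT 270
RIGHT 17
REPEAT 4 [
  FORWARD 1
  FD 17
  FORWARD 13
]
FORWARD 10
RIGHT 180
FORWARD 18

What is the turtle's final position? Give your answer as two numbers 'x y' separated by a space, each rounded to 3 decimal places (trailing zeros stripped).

Answer: -105.422 -54.459

Derivation:
Executing turtle program step by step:
Start: pos=(-3,0), heading=315, pen down
LT 270: heading 315 -> 225
RT 17: heading 225 -> 208
REPEAT 4 [
  -- iteration 1/4 --
  FD 1: (-3,0) -> (-3.883,-0.469) [heading=208, draw]
  FD 17: (-3.883,-0.469) -> (-18.893,-8.45) [heading=208, draw]
  FD 13: (-18.893,-8.45) -> (-30.371,-14.554) [heading=208, draw]
  -- iteration 2/4 --
  FD 1: (-30.371,-14.554) -> (-31.254,-15.023) [heading=208, draw]
  FD 17: (-31.254,-15.023) -> (-46.264,-23.004) [heading=208, draw]
  FD 13: (-46.264,-23.004) -> (-57.743,-29.107) [heading=208, draw]
  -- iteration 3/4 --
  FD 1: (-57.743,-29.107) -> (-58.626,-29.577) [heading=208, draw]
  FD 17: (-58.626,-29.577) -> (-73.636,-37.558) [heading=208, draw]
  FD 13: (-73.636,-37.558) -> (-85.114,-43.661) [heading=208, draw]
  -- iteration 4/4 --
  FD 1: (-85.114,-43.661) -> (-85.997,-44.13) [heading=208, draw]
  FD 17: (-85.997,-44.13) -> (-101.007,-52.111) [heading=208, draw]
  FD 13: (-101.007,-52.111) -> (-112.486,-58.214) [heading=208, draw]
]
FD 10: (-112.486,-58.214) -> (-121.315,-62.909) [heading=208, draw]
RT 180: heading 208 -> 28
FD 18: (-121.315,-62.909) -> (-105.422,-54.459) [heading=28, draw]
Final: pos=(-105.422,-54.459), heading=28, 14 segment(s) drawn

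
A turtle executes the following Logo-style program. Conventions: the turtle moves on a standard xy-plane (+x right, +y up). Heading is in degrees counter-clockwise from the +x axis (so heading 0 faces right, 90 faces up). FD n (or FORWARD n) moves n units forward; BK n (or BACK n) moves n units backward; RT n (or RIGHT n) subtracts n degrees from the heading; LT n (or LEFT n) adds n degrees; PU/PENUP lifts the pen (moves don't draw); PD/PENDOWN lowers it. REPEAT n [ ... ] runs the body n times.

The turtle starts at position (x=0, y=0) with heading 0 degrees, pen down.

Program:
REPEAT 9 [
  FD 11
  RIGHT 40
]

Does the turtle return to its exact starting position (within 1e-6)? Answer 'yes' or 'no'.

Answer: yes

Derivation:
Executing turtle program step by step:
Start: pos=(0,0), heading=0, pen down
REPEAT 9 [
  -- iteration 1/9 --
  FD 11: (0,0) -> (11,0) [heading=0, draw]
  RT 40: heading 0 -> 320
  -- iteration 2/9 --
  FD 11: (11,0) -> (19.426,-7.071) [heading=320, draw]
  RT 40: heading 320 -> 280
  -- iteration 3/9 --
  FD 11: (19.426,-7.071) -> (21.337,-17.904) [heading=280, draw]
  RT 40: heading 280 -> 240
  -- iteration 4/9 --
  FD 11: (21.337,-17.904) -> (15.837,-27.43) [heading=240, draw]
  RT 40: heading 240 -> 200
  -- iteration 5/9 --
  FD 11: (15.837,-27.43) -> (5.5,-31.192) [heading=200, draw]
  RT 40: heading 200 -> 160
  -- iteration 6/9 --
  FD 11: (5.5,-31.192) -> (-4.837,-27.43) [heading=160, draw]
  RT 40: heading 160 -> 120
  -- iteration 7/9 --
  FD 11: (-4.837,-27.43) -> (-10.337,-17.904) [heading=120, draw]
  RT 40: heading 120 -> 80
  -- iteration 8/9 --
  FD 11: (-10.337,-17.904) -> (-8.426,-7.071) [heading=80, draw]
  RT 40: heading 80 -> 40
  -- iteration 9/9 --
  FD 11: (-8.426,-7.071) -> (0,0) [heading=40, draw]
  RT 40: heading 40 -> 0
]
Final: pos=(0,0), heading=0, 9 segment(s) drawn

Start position: (0, 0)
Final position: (0, 0)
Distance = 0; < 1e-6 -> CLOSED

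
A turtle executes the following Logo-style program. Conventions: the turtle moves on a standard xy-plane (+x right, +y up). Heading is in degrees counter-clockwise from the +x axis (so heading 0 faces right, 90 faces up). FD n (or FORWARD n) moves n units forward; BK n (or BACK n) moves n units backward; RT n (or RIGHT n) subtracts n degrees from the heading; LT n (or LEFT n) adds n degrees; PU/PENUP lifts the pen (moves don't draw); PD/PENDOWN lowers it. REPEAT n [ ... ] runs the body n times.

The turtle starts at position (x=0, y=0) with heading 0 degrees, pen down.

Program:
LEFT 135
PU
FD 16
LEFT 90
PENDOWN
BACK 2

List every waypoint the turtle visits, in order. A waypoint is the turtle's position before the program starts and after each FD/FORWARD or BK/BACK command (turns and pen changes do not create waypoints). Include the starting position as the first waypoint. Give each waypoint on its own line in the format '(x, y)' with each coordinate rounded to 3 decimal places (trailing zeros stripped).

Answer: (0, 0)
(-11.314, 11.314)
(-9.899, 12.728)

Derivation:
Executing turtle program step by step:
Start: pos=(0,0), heading=0, pen down
LT 135: heading 0 -> 135
PU: pen up
FD 16: (0,0) -> (-11.314,11.314) [heading=135, move]
LT 90: heading 135 -> 225
PD: pen down
BK 2: (-11.314,11.314) -> (-9.899,12.728) [heading=225, draw]
Final: pos=(-9.899,12.728), heading=225, 1 segment(s) drawn
Waypoints (3 total):
(0, 0)
(-11.314, 11.314)
(-9.899, 12.728)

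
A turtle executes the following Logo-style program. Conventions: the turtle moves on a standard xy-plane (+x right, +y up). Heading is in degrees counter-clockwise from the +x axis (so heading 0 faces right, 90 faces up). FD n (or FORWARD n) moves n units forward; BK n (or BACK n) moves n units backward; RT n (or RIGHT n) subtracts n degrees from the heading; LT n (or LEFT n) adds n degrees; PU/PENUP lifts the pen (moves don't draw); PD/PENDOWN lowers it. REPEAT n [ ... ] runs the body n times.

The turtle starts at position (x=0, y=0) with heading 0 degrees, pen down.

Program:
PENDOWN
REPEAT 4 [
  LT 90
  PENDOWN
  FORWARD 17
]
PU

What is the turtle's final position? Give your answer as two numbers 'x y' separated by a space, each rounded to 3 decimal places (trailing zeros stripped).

Executing turtle program step by step:
Start: pos=(0,0), heading=0, pen down
PD: pen down
REPEAT 4 [
  -- iteration 1/4 --
  LT 90: heading 0 -> 90
  PD: pen down
  FD 17: (0,0) -> (0,17) [heading=90, draw]
  -- iteration 2/4 --
  LT 90: heading 90 -> 180
  PD: pen down
  FD 17: (0,17) -> (-17,17) [heading=180, draw]
  -- iteration 3/4 --
  LT 90: heading 180 -> 270
  PD: pen down
  FD 17: (-17,17) -> (-17,0) [heading=270, draw]
  -- iteration 4/4 --
  LT 90: heading 270 -> 0
  PD: pen down
  FD 17: (-17,0) -> (0,0) [heading=0, draw]
]
PU: pen up
Final: pos=(0,0), heading=0, 4 segment(s) drawn

Answer: 0 0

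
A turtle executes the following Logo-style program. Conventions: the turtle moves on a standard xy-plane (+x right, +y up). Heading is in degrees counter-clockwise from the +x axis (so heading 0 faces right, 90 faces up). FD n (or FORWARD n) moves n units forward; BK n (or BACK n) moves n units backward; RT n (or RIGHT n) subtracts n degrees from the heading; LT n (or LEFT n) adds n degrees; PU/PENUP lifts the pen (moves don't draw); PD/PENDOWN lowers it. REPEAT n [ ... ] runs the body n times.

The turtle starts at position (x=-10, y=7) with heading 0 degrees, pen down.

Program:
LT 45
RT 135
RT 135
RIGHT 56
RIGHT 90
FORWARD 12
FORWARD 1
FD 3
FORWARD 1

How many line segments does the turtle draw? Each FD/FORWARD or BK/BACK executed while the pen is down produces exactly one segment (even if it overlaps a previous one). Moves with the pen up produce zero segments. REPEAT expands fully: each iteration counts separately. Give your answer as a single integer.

Answer: 4

Derivation:
Executing turtle program step by step:
Start: pos=(-10,7), heading=0, pen down
LT 45: heading 0 -> 45
RT 135: heading 45 -> 270
RT 135: heading 270 -> 135
RT 56: heading 135 -> 79
RT 90: heading 79 -> 349
FD 12: (-10,7) -> (1.78,4.71) [heading=349, draw]
FD 1: (1.78,4.71) -> (2.761,4.519) [heading=349, draw]
FD 3: (2.761,4.519) -> (5.706,3.947) [heading=349, draw]
FD 1: (5.706,3.947) -> (6.688,3.756) [heading=349, draw]
Final: pos=(6.688,3.756), heading=349, 4 segment(s) drawn
Segments drawn: 4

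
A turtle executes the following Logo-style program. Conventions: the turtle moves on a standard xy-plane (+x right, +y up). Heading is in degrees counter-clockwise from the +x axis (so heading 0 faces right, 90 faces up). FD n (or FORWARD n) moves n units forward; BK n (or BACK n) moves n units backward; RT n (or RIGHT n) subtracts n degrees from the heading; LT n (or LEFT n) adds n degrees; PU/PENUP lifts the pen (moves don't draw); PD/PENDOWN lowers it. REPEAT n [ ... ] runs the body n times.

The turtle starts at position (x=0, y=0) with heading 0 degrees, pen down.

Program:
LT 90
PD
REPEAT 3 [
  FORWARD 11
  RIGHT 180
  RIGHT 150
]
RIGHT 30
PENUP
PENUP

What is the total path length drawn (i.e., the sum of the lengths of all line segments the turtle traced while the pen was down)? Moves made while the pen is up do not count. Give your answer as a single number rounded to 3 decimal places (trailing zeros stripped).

Answer: 33

Derivation:
Executing turtle program step by step:
Start: pos=(0,0), heading=0, pen down
LT 90: heading 0 -> 90
PD: pen down
REPEAT 3 [
  -- iteration 1/3 --
  FD 11: (0,0) -> (0,11) [heading=90, draw]
  RT 180: heading 90 -> 270
  RT 150: heading 270 -> 120
  -- iteration 2/3 --
  FD 11: (0,11) -> (-5.5,20.526) [heading=120, draw]
  RT 180: heading 120 -> 300
  RT 150: heading 300 -> 150
  -- iteration 3/3 --
  FD 11: (-5.5,20.526) -> (-15.026,26.026) [heading=150, draw]
  RT 180: heading 150 -> 330
  RT 150: heading 330 -> 180
]
RT 30: heading 180 -> 150
PU: pen up
PU: pen up
Final: pos=(-15.026,26.026), heading=150, 3 segment(s) drawn

Segment lengths:
  seg 1: (0,0) -> (0,11), length = 11
  seg 2: (0,11) -> (-5.5,20.526), length = 11
  seg 3: (-5.5,20.526) -> (-15.026,26.026), length = 11
Total = 33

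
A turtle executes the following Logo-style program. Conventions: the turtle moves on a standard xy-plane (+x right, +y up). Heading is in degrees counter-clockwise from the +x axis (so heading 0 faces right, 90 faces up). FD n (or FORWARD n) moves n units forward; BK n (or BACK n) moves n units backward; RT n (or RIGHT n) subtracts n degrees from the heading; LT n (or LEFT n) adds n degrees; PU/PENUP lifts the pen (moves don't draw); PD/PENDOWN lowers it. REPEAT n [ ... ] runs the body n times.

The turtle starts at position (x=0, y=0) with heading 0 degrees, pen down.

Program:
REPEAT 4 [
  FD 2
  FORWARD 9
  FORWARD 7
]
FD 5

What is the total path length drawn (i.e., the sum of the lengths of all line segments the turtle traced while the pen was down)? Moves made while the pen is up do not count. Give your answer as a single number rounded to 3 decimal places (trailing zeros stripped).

Answer: 77

Derivation:
Executing turtle program step by step:
Start: pos=(0,0), heading=0, pen down
REPEAT 4 [
  -- iteration 1/4 --
  FD 2: (0,0) -> (2,0) [heading=0, draw]
  FD 9: (2,0) -> (11,0) [heading=0, draw]
  FD 7: (11,0) -> (18,0) [heading=0, draw]
  -- iteration 2/4 --
  FD 2: (18,0) -> (20,0) [heading=0, draw]
  FD 9: (20,0) -> (29,0) [heading=0, draw]
  FD 7: (29,0) -> (36,0) [heading=0, draw]
  -- iteration 3/4 --
  FD 2: (36,0) -> (38,0) [heading=0, draw]
  FD 9: (38,0) -> (47,0) [heading=0, draw]
  FD 7: (47,0) -> (54,0) [heading=0, draw]
  -- iteration 4/4 --
  FD 2: (54,0) -> (56,0) [heading=0, draw]
  FD 9: (56,0) -> (65,0) [heading=0, draw]
  FD 7: (65,0) -> (72,0) [heading=0, draw]
]
FD 5: (72,0) -> (77,0) [heading=0, draw]
Final: pos=(77,0), heading=0, 13 segment(s) drawn

Segment lengths:
  seg 1: (0,0) -> (2,0), length = 2
  seg 2: (2,0) -> (11,0), length = 9
  seg 3: (11,0) -> (18,0), length = 7
  seg 4: (18,0) -> (20,0), length = 2
  seg 5: (20,0) -> (29,0), length = 9
  seg 6: (29,0) -> (36,0), length = 7
  seg 7: (36,0) -> (38,0), length = 2
  seg 8: (38,0) -> (47,0), length = 9
  seg 9: (47,0) -> (54,0), length = 7
  seg 10: (54,0) -> (56,0), length = 2
  seg 11: (56,0) -> (65,0), length = 9
  seg 12: (65,0) -> (72,0), length = 7
  seg 13: (72,0) -> (77,0), length = 5
Total = 77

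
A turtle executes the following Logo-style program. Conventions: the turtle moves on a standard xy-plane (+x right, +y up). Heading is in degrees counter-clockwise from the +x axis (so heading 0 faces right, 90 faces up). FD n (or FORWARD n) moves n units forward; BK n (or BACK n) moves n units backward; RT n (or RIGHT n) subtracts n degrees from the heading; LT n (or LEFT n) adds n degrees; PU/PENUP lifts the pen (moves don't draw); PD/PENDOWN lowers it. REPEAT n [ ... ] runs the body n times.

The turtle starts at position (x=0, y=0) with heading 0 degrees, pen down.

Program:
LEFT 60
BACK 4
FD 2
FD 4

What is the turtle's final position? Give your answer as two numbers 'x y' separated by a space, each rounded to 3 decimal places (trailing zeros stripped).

Answer: 1 1.732

Derivation:
Executing turtle program step by step:
Start: pos=(0,0), heading=0, pen down
LT 60: heading 0 -> 60
BK 4: (0,0) -> (-2,-3.464) [heading=60, draw]
FD 2: (-2,-3.464) -> (-1,-1.732) [heading=60, draw]
FD 4: (-1,-1.732) -> (1,1.732) [heading=60, draw]
Final: pos=(1,1.732), heading=60, 3 segment(s) drawn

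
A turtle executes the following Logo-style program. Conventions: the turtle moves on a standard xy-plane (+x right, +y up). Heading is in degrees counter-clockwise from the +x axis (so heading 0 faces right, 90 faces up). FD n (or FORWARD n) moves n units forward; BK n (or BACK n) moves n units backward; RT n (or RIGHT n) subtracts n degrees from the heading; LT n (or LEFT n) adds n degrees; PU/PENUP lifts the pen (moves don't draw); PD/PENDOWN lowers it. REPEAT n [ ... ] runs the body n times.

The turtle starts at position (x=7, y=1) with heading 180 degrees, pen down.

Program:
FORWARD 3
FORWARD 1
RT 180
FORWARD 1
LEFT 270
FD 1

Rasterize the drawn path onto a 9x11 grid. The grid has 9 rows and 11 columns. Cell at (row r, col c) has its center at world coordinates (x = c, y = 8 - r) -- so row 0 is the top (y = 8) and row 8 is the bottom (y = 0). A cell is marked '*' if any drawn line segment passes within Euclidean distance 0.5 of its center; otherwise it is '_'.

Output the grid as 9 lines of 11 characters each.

Answer: ___________
___________
___________
___________
___________
___________
___________
___*****___
____*______

Derivation:
Segment 0: (7,1) -> (4,1)
Segment 1: (4,1) -> (3,1)
Segment 2: (3,1) -> (4,1)
Segment 3: (4,1) -> (4,0)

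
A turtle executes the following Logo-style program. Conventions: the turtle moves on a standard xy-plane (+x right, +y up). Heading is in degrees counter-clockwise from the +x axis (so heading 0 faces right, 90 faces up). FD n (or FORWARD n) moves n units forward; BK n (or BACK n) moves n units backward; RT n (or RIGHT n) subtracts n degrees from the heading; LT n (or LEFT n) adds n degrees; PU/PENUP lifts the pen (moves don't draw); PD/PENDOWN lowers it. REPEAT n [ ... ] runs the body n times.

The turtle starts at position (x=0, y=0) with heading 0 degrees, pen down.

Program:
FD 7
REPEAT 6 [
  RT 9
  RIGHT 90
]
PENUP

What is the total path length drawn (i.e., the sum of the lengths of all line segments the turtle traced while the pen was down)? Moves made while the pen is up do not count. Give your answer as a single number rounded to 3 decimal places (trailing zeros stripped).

Answer: 7

Derivation:
Executing turtle program step by step:
Start: pos=(0,0), heading=0, pen down
FD 7: (0,0) -> (7,0) [heading=0, draw]
REPEAT 6 [
  -- iteration 1/6 --
  RT 9: heading 0 -> 351
  RT 90: heading 351 -> 261
  -- iteration 2/6 --
  RT 9: heading 261 -> 252
  RT 90: heading 252 -> 162
  -- iteration 3/6 --
  RT 9: heading 162 -> 153
  RT 90: heading 153 -> 63
  -- iteration 4/6 --
  RT 9: heading 63 -> 54
  RT 90: heading 54 -> 324
  -- iteration 5/6 --
  RT 9: heading 324 -> 315
  RT 90: heading 315 -> 225
  -- iteration 6/6 --
  RT 9: heading 225 -> 216
  RT 90: heading 216 -> 126
]
PU: pen up
Final: pos=(7,0), heading=126, 1 segment(s) drawn

Segment lengths:
  seg 1: (0,0) -> (7,0), length = 7
Total = 7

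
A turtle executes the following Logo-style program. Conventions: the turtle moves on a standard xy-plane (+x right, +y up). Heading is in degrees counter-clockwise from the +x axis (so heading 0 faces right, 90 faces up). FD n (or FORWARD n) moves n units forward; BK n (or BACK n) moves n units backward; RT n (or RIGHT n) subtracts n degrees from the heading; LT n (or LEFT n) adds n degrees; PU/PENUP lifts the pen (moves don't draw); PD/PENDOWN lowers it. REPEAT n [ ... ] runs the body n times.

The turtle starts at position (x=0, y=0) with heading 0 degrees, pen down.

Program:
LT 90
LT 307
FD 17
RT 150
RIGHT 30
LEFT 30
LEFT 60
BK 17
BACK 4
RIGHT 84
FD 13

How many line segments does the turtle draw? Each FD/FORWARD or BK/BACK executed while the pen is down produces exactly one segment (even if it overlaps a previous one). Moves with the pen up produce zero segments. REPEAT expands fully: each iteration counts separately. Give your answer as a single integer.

Executing turtle program step by step:
Start: pos=(0,0), heading=0, pen down
LT 90: heading 0 -> 90
LT 307: heading 90 -> 37
FD 17: (0,0) -> (13.577,10.231) [heading=37, draw]
RT 150: heading 37 -> 247
RT 30: heading 247 -> 217
LT 30: heading 217 -> 247
LT 60: heading 247 -> 307
BK 17: (13.577,10.231) -> (3.346,23.808) [heading=307, draw]
BK 4: (3.346,23.808) -> (0.939,27.002) [heading=307, draw]
RT 84: heading 307 -> 223
FD 13: (0.939,27.002) -> (-8.569,18.136) [heading=223, draw]
Final: pos=(-8.569,18.136), heading=223, 4 segment(s) drawn
Segments drawn: 4

Answer: 4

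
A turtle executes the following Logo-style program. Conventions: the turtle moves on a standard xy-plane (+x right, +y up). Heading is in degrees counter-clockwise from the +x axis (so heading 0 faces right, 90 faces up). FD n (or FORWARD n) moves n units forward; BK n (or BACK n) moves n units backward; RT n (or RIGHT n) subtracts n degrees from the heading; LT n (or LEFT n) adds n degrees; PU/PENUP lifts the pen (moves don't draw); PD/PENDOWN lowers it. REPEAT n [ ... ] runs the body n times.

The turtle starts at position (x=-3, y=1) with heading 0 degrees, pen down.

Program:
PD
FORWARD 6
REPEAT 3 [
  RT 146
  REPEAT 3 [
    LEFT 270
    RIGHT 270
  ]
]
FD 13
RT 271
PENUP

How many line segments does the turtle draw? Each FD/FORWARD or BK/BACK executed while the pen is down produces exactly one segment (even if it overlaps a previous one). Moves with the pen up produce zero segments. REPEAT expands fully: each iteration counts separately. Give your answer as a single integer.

Answer: 2

Derivation:
Executing turtle program step by step:
Start: pos=(-3,1), heading=0, pen down
PD: pen down
FD 6: (-3,1) -> (3,1) [heading=0, draw]
REPEAT 3 [
  -- iteration 1/3 --
  RT 146: heading 0 -> 214
  REPEAT 3 [
    -- iteration 1/3 --
    LT 270: heading 214 -> 124
    RT 270: heading 124 -> 214
    -- iteration 2/3 --
    LT 270: heading 214 -> 124
    RT 270: heading 124 -> 214
    -- iteration 3/3 --
    LT 270: heading 214 -> 124
    RT 270: heading 124 -> 214
  ]
  -- iteration 2/3 --
  RT 146: heading 214 -> 68
  REPEAT 3 [
    -- iteration 1/3 --
    LT 270: heading 68 -> 338
    RT 270: heading 338 -> 68
    -- iteration 2/3 --
    LT 270: heading 68 -> 338
    RT 270: heading 338 -> 68
    -- iteration 3/3 --
    LT 270: heading 68 -> 338
    RT 270: heading 338 -> 68
  ]
  -- iteration 3/3 --
  RT 146: heading 68 -> 282
  REPEAT 3 [
    -- iteration 1/3 --
    LT 270: heading 282 -> 192
    RT 270: heading 192 -> 282
    -- iteration 2/3 --
    LT 270: heading 282 -> 192
    RT 270: heading 192 -> 282
    -- iteration 3/3 --
    LT 270: heading 282 -> 192
    RT 270: heading 192 -> 282
  ]
]
FD 13: (3,1) -> (5.703,-11.716) [heading=282, draw]
RT 271: heading 282 -> 11
PU: pen up
Final: pos=(5.703,-11.716), heading=11, 2 segment(s) drawn
Segments drawn: 2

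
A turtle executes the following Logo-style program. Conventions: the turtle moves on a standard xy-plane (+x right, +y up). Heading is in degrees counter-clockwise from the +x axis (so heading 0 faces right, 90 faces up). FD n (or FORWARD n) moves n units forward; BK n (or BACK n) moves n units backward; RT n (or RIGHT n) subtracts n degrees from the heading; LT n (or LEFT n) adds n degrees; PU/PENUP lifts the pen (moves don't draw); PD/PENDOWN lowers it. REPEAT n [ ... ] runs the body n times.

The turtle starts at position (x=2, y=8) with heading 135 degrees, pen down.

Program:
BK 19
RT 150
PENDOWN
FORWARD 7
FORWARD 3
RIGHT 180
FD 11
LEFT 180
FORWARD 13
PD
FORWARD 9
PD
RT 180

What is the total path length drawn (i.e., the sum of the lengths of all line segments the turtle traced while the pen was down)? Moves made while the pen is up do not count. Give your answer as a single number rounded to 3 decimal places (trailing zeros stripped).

Answer: 62

Derivation:
Executing turtle program step by step:
Start: pos=(2,8), heading=135, pen down
BK 19: (2,8) -> (15.435,-5.435) [heading=135, draw]
RT 150: heading 135 -> 345
PD: pen down
FD 7: (15.435,-5.435) -> (22.197,-7.247) [heading=345, draw]
FD 3: (22.197,-7.247) -> (25.094,-8.023) [heading=345, draw]
RT 180: heading 345 -> 165
FD 11: (25.094,-8.023) -> (14.469,-5.176) [heading=165, draw]
LT 180: heading 165 -> 345
FD 13: (14.469,-5.176) -> (27.026,-8.541) [heading=345, draw]
PD: pen down
FD 9: (27.026,-8.541) -> (35.719,-10.87) [heading=345, draw]
PD: pen down
RT 180: heading 345 -> 165
Final: pos=(35.719,-10.87), heading=165, 6 segment(s) drawn

Segment lengths:
  seg 1: (2,8) -> (15.435,-5.435), length = 19
  seg 2: (15.435,-5.435) -> (22.197,-7.247), length = 7
  seg 3: (22.197,-7.247) -> (25.094,-8.023), length = 3
  seg 4: (25.094,-8.023) -> (14.469,-5.176), length = 11
  seg 5: (14.469,-5.176) -> (27.026,-8.541), length = 13
  seg 6: (27.026,-8.541) -> (35.719,-10.87), length = 9
Total = 62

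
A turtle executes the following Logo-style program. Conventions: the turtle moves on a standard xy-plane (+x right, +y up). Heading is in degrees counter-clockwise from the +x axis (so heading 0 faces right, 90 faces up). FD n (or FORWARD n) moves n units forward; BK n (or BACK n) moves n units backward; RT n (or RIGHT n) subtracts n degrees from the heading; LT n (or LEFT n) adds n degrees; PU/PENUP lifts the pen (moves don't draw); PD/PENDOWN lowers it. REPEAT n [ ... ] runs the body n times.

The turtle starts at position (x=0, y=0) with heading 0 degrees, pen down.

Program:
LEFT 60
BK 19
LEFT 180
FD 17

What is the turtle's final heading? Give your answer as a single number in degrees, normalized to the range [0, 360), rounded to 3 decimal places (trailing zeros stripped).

Answer: 240

Derivation:
Executing turtle program step by step:
Start: pos=(0,0), heading=0, pen down
LT 60: heading 0 -> 60
BK 19: (0,0) -> (-9.5,-16.454) [heading=60, draw]
LT 180: heading 60 -> 240
FD 17: (-9.5,-16.454) -> (-18,-31.177) [heading=240, draw]
Final: pos=(-18,-31.177), heading=240, 2 segment(s) drawn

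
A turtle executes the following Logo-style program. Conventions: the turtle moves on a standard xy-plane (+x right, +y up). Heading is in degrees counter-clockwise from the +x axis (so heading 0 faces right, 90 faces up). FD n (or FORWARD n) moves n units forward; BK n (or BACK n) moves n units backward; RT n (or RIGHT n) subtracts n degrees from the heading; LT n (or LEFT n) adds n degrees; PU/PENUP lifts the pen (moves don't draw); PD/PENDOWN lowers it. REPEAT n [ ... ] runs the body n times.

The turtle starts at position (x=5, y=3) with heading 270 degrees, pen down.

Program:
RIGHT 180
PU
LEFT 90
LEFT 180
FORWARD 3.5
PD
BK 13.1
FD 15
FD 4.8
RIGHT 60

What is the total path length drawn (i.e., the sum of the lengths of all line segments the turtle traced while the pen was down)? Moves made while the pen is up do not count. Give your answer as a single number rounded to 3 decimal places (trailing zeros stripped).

Answer: 32.9

Derivation:
Executing turtle program step by step:
Start: pos=(5,3), heading=270, pen down
RT 180: heading 270 -> 90
PU: pen up
LT 90: heading 90 -> 180
LT 180: heading 180 -> 0
FD 3.5: (5,3) -> (8.5,3) [heading=0, move]
PD: pen down
BK 13.1: (8.5,3) -> (-4.6,3) [heading=0, draw]
FD 15: (-4.6,3) -> (10.4,3) [heading=0, draw]
FD 4.8: (10.4,3) -> (15.2,3) [heading=0, draw]
RT 60: heading 0 -> 300
Final: pos=(15.2,3), heading=300, 3 segment(s) drawn

Segment lengths:
  seg 1: (8.5,3) -> (-4.6,3), length = 13.1
  seg 2: (-4.6,3) -> (10.4,3), length = 15
  seg 3: (10.4,3) -> (15.2,3), length = 4.8
Total = 32.9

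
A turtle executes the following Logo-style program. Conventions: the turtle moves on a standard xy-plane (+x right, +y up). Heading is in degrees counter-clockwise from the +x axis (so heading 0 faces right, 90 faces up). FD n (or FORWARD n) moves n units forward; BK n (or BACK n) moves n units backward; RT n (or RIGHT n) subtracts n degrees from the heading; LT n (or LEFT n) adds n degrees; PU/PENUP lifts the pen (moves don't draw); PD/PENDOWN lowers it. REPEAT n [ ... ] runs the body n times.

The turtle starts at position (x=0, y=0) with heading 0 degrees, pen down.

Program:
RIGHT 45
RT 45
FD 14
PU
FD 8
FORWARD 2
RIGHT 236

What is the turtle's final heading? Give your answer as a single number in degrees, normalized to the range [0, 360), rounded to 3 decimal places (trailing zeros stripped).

Executing turtle program step by step:
Start: pos=(0,0), heading=0, pen down
RT 45: heading 0 -> 315
RT 45: heading 315 -> 270
FD 14: (0,0) -> (0,-14) [heading=270, draw]
PU: pen up
FD 8: (0,-14) -> (0,-22) [heading=270, move]
FD 2: (0,-22) -> (0,-24) [heading=270, move]
RT 236: heading 270 -> 34
Final: pos=(0,-24), heading=34, 1 segment(s) drawn

Answer: 34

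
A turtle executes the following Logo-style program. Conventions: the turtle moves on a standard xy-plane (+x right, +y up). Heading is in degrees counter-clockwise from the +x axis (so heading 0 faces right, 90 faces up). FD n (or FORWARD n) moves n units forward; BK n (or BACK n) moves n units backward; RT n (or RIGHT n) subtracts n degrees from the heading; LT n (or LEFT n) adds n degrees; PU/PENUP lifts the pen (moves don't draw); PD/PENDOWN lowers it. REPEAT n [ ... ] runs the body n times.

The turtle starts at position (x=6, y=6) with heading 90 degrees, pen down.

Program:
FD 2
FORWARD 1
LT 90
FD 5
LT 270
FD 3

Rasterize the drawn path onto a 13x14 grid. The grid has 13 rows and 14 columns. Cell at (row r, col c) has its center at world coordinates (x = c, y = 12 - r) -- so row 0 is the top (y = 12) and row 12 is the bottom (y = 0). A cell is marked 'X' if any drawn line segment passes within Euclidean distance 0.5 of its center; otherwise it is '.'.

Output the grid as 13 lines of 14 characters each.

Segment 0: (6,6) -> (6,8)
Segment 1: (6,8) -> (6,9)
Segment 2: (6,9) -> (1,9)
Segment 3: (1,9) -> (1,12)

Answer: .X............
.X............
.X............
.XXXXXX.......
......X.......
......X.......
......X.......
..............
..............
..............
..............
..............
..............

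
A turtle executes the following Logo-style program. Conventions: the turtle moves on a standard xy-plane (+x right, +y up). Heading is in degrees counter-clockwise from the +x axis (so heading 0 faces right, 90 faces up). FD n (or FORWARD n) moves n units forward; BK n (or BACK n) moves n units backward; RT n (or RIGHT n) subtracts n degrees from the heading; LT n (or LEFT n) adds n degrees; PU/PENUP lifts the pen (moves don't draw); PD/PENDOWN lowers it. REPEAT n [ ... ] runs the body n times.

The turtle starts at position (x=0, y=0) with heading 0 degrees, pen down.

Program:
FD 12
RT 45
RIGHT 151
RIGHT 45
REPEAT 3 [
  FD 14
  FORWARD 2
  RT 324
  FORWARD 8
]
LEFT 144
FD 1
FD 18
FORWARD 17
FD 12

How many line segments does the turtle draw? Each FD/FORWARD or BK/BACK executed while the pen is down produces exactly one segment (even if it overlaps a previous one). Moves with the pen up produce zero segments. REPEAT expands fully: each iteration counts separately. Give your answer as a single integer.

Answer: 14

Derivation:
Executing turtle program step by step:
Start: pos=(0,0), heading=0, pen down
FD 12: (0,0) -> (12,0) [heading=0, draw]
RT 45: heading 0 -> 315
RT 151: heading 315 -> 164
RT 45: heading 164 -> 119
REPEAT 3 [
  -- iteration 1/3 --
  FD 14: (12,0) -> (5.213,12.245) [heading=119, draw]
  FD 2: (5.213,12.245) -> (4.243,13.994) [heading=119, draw]
  RT 324: heading 119 -> 155
  FD 8: (4.243,13.994) -> (-3.007,17.375) [heading=155, draw]
  -- iteration 2/3 --
  FD 14: (-3.007,17.375) -> (-15.696,23.292) [heading=155, draw]
  FD 2: (-15.696,23.292) -> (-17.508,24.137) [heading=155, draw]
  RT 324: heading 155 -> 191
  FD 8: (-17.508,24.137) -> (-25.361,22.61) [heading=191, draw]
  -- iteration 3/3 --
  FD 14: (-25.361,22.61) -> (-39.104,19.939) [heading=191, draw]
  FD 2: (-39.104,19.939) -> (-41.067,19.557) [heading=191, draw]
  RT 324: heading 191 -> 227
  FD 8: (-41.067,19.557) -> (-46.523,13.707) [heading=227, draw]
]
LT 144: heading 227 -> 11
FD 1: (-46.523,13.707) -> (-45.542,13.897) [heading=11, draw]
FD 18: (-45.542,13.897) -> (-27.872,17.332) [heading=11, draw]
FD 17: (-27.872,17.332) -> (-11.185,20.576) [heading=11, draw]
FD 12: (-11.185,20.576) -> (0.595,22.865) [heading=11, draw]
Final: pos=(0.595,22.865), heading=11, 14 segment(s) drawn
Segments drawn: 14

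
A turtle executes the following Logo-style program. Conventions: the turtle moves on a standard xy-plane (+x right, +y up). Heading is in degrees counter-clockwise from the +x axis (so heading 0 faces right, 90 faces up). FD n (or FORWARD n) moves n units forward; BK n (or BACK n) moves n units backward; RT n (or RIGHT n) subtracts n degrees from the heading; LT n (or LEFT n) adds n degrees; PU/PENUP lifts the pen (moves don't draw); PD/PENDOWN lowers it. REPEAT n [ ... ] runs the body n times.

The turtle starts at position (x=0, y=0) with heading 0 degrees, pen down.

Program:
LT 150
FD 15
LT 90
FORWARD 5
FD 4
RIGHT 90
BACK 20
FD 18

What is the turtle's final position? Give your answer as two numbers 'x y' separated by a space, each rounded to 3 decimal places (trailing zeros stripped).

Answer: -15.758 -1.294

Derivation:
Executing turtle program step by step:
Start: pos=(0,0), heading=0, pen down
LT 150: heading 0 -> 150
FD 15: (0,0) -> (-12.99,7.5) [heading=150, draw]
LT 90: heading 150 -> 240
FD 5: (-12.99,7.5) -> (-15.49,3.17) [heading=240, draw]
FD 4: (-15.49,3.17) -> (-17.49,-0.294) [heading=240, draw]
RT 90: heading 240 -> 150
BK 20: (-17.49,-0.294) -> (-0.17,-10.294) [heading=150, draw]
FD 18: (-0.17,-10.294) -> (-15.758,-1.294) [heading=150, draw]
Final: pos=(-15.758,-1.294), heading=150, 5 segment(s) drawn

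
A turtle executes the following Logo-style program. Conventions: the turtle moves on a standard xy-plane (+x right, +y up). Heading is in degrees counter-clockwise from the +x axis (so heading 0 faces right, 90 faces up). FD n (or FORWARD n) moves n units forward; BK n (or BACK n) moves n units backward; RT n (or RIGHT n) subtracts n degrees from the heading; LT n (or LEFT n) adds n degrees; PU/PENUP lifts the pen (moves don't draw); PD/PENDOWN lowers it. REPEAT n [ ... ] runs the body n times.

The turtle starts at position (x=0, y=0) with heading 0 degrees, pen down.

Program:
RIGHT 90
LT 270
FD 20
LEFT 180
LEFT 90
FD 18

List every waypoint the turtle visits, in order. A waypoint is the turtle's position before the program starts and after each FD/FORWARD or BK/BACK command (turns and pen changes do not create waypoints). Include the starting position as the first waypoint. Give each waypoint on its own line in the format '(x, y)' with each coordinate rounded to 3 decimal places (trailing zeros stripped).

Executing turtle program step by step:
Start: pos=(0,0), heading=0, pen down
RT 90: heading 0 -> 270
LT 270: heading 270 -> 180
FD 20: (0,0) -> (-20,0) [heading=180, draw]
LT 180: heading 180 -> 0
LT 90: heading 0 -> 90
FD 18: (-20,0) -> (-20,18) [heading=90, draw]
Final: pos=(-20,18), heading=90, 2 segment(s) drawn
Waypoints (3 total):
(0, 0)
(-20, 0)
(-20, 18)

Answer: (0, 0)
(-20, 0)
(-20, 18)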